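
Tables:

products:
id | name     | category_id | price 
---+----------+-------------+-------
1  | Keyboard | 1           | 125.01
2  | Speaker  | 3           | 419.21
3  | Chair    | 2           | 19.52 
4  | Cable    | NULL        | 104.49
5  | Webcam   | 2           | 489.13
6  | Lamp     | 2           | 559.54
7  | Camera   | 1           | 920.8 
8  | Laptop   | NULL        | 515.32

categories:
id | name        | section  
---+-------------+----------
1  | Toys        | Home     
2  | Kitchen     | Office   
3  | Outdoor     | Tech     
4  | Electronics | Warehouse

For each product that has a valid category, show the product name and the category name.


INNER JOIN keeps only products rows whose category_id matches an id in categories. Walk through each product:
  - product 1 (Keyboard): category_id=1 -> matches Toys
  - product 2 (Speaker): category_id=3 -> matches Outdoor
  - product 3 (Chair): category_id=2 -> matches Kitchen
  - product 4 (Cable): category_id=NULL, no match -> dropped
  - product 5 (Webcam): category_id=2 -> matches Kitchen
  - product 6 (Lamp): category_id=2 -> matches Kitchen
  - product 7 (Camera): category_id=1 -> matches Toys
  - product 8 (Laptop): category_id=NULL, no match -> dropped
So 2 of 8 rows are dropped.

SQL:
SELECT a.name, b.name AS category
FROM products a
INNER JOIN categories b ON a.category_id = b.id

Result:
name     | category
---------+---------
Keyboard | Toys    
Speaker  | Outdoor 
Chair    | Kitchen 
Webcam   | Kitchen 
Lamp     | Kitchen 
Camera   | Toys    


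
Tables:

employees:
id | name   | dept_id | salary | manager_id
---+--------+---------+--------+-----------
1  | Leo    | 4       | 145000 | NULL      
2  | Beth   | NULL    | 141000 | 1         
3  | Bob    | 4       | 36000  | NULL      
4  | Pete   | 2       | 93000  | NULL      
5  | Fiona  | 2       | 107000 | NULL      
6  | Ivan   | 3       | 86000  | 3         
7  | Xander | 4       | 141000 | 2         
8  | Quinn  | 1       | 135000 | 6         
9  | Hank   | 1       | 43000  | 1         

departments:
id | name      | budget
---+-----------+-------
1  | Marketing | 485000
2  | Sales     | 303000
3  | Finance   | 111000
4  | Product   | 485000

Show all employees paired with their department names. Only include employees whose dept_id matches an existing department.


INNER JOIN keeps only employees rows whose dept_id matches an id in departments. Walk through each employee:
  - employee 1 (Leo): dept_id=4 -> matches Product
  - employee 2 (Beth): dept_id=NULL, no match -> dropped
  - employee 3 (Bob): dept_id=4 -> matches Product
  - employee 4 (Pete): dept_id=2 -> matches Sales
  - employee 5 (Fiona): dept_id=2 -> matches Sales
  - employee 6 (Ivan): dept_id=3 -> matches Finance
  - employee 7 (Xander): dept_id=4 -> matches Product
  - employee 8 (Quinn): dept_id=1 -> matches Marketing
  - employee 9 (Hank): dept_id=1 -> matches Marketing
So 1 of 9 rows is dropped.

SQL:
SELECT a.name, b.name AS department
FROM employees a
INNER JOIN departments b ON a.dept_id = b.id

Result:
name   | department
-------+-----------
Leo    | Product   
Bob    | Product   
Pete   | Sales     
Fiona  | Sales     
Ivan   | Finance   
Xander | Product   
Quinn  | Marketing 
Hank   | Marketing 


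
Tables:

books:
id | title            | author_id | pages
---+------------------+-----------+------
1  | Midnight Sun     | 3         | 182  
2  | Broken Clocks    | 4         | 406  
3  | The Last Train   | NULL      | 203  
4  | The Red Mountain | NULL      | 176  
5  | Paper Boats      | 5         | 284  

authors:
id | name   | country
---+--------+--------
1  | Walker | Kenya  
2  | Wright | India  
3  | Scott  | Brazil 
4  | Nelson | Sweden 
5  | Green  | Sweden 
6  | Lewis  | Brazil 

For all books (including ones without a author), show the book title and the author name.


LEFT JOIN keeps every row from books (the left table); where author_id has no match in authors, the author columns become NULL. Walk through each book:
  - book 1 (Midnight Sun): author_id=3 -> matches Scott
  - book 2 (Broken Clocks): author_id=4 -> matches Nelson
  - book 3 (The Last Train): author_id=NULL, no match -> kept with NULL
  - book 4 (The Red Mountain): author_id=NULL, no match -> kept with NULL
  - book 5 (Paper Boats): author_id=5 -> matches Green
All 5 rows appear; 2 have NULL author.

SQL:
SELECT a.title, b.name AS author
FROM books a
LEFT JOIN authors b ON a.author_id = b.id

Result:
title            | author
-----------------+-------
Midnight Sun     | Scott 
Broken Clocks    | Nelson
The Last Train   | NULL  
The Red Mountain | NULL  
Paper Boats      | Green 


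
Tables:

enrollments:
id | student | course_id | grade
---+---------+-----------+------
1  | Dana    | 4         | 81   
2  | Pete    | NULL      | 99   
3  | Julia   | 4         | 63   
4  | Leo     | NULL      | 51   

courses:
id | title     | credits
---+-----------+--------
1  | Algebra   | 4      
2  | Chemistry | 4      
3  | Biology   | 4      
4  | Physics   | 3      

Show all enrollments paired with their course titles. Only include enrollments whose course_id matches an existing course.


INNER JOIN keeps only enrollments rows whose course_id matches an id in courses. Walk through each enrollment:
  - enrollment 1 (Dana): course_id=4 -> matches Physics
  - enrollment 2 (Pete): course_id=NULL, no match -> dropped
  - enrollment 3 (Julia): course_id=4 -> matches Physics
  - enrollment 4 (Leo): course_id=NULL, no match -> dropped
So 2 of 4 rows are dropped.

SQL:
SELECT a.student, b.title AS course
FROM enrollments a
INNER JOIN courses b ON a.course_id = b.id

Result:
student | course 
--------+--------
Dana    | Physics
Julia   | Physics


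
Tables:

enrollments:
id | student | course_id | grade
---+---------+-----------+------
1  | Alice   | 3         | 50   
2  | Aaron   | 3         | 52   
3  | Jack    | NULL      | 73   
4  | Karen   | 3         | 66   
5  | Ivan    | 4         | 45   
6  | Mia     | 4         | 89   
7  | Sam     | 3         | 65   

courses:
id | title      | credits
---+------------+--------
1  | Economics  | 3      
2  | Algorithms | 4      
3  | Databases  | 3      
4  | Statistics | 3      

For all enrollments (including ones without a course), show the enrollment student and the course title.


LEFT JOIN keeps every row from enrollments (the left table); where course_id has no match in courses, the course columns become NULL. Walk through each enrollment:
  - enrollment 1 (Alice): course_id=3 -> matches Databases
  - enrollment 2 (Aaron): course_id=3 -> matches Databases
  - enrollment 3 (Jack): course_id=NULL, no match -> kept with NULL
  - enrollment 4 (Karen): course_id=3 -> matches Databases
  - enrollment 5 (Ivan): course_id=4 -> matches Statistics
  - enrollment 6 (Mia): course_id=4 -> matches Statistics
  - enrollment 7 (Sam): course_id=3 -> matches Databases
All 7 rows appear; 1 has NULL course.

SQL:
SELECT a.student, b.title AS course
FROM enrollments a
LEFT JOIN courses b ON a.course_id = b.id

Result:
student | course    
--------+-----------
Alice   | Databases 
Aaron   | Databases 
Jack    | NULL      
Karen   | Databases 
Ivan    | Statistics
Mia     | Statistics
Sam     | Databases 


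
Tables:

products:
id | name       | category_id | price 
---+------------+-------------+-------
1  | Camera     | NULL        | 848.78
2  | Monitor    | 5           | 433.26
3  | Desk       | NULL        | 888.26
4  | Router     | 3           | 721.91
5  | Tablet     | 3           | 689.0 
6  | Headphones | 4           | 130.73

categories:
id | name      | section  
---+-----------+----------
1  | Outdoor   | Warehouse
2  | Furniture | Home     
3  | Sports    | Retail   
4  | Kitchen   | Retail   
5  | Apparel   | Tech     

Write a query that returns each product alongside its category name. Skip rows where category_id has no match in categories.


INNER JOIN keeps only products rows whose category_id matches an id in categories. Walk through each product:
  - product 1 (Camera): category_id=NULL, no match -> dropped
  - product 2 (Monitor): category_id=5 -> matches Apparel
  - product 3 (Desk): category_id=NULL, no match -> dropped
  - product 4 (Router): category_id=3 -> matches Sports
  - product 5 (Tablet): category_id=3 -> matches Sports
  - product 6 (Headphones): category_id=4 -> matches Kitchen
So 2 of 6 rows are dropped.

SQL:
SELECT a.name, b.name AS category
FROM products a
INNER JOIN categories b ON a.category_id = b.id

Result:
name       | category
-----------+---------
Monitor    | Apparel 
Router     | Sports  
Tablet     | Sports  
Headphones | Kitchen 


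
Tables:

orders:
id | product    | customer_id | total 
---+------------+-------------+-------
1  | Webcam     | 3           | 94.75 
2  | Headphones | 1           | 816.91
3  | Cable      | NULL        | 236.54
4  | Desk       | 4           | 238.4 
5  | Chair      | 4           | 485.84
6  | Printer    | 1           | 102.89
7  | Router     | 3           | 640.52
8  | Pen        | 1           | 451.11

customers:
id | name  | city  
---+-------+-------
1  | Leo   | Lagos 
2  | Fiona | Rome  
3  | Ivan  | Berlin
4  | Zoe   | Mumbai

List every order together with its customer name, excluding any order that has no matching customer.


INNER JOIN keeps only orders rows whose customer_id matches an id in customers. Walk through each order:
  - order 1 (Webcam): customer_id=3 -> matches Ivan
  - order 2 (Headphones): customer_id=1 -> matches Leo
  - order 3 (Cable): customer_id=NULL, no match -> dropped
  - order 4 (Desk): customer_id=4 -> matches Zoe
  - order 5 (Chair): customer_id=4 -> matches Zoe
  - order 6 (Printer): customer_id=1 -> matches Leo
  - order 7 (Router): customer_id=3 -> matches Ivan
  - order 8 (Pen): customer_id=1 -> matches Leo
So 1 of 8 rows is dropped.

SQL:
SELECT a.product, b.name AS customer
FROM orders a
INNER JOIN customers b ON a.customer_id = b.id

Result:
product    | customer
-----------+---------
Webcam     | Ivan    
Headphones | Leo     
Desk       | Zoe     
Chair      | Zoe     
Printer    | Leo     
Router     | Ivan    
Pen        | Leo     


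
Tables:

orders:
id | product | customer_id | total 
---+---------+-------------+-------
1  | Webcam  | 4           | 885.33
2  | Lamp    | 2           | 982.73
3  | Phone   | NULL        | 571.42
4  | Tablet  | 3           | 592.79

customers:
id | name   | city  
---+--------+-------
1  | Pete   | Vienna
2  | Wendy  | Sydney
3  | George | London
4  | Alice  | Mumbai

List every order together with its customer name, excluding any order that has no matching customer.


INNER JOIN keeps only orders rows whose customer_id matches an id in customers. Walk through each order:
  - order 1 (Webcam): customer_id=4 -> matches Alice
  - order 2 (Lamp): customer_id=2 -> matches Wendy
  - order 3 (Phone): customer_id=NULL, no match -> dropped
  - order 4 (Tablet): customer_id=3 -> matches George
So 1 of 4 rows is dropped.

SQL:
SELECT a.product, b.name AS customer
FROM orders a
INNER JOIN customers b ON a.customer_id = b.id

Result:
product | customer
--------+---------
Webcam  | Alice   
Lamp    | Wendy   
Tablet  | George  


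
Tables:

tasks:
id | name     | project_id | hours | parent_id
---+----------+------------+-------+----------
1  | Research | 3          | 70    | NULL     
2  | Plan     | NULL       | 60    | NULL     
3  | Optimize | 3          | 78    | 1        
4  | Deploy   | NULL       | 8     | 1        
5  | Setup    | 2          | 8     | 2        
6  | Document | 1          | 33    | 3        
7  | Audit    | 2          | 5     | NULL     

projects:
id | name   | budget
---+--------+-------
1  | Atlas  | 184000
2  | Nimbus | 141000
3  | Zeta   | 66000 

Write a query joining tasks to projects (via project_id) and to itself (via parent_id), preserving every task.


Two LEFT JOINs from the same base table tasks: one to projects via project_id, one to tasks itself via parent_id. Both are LEFT so every task is preserved.
Match against projects:
  - task 1 (Research): project_id=3 -> matches Zeta
  - task 2 (Plan): project_id=NULL, no match -> kept with NULL
  - task 3 (Optimize): project_id=3 -> matches Zeta
  - task 4 (Deploy): project_id=NULL, no match -> kept with NULL
  - task 5 (Setup): project_id=2 -> matches Nimbus
  - task 6 (Document): project_id=1 -> matches Atlas
  - task 7 (Audit): project_id=2 -> matches Nimbus
Match against tasks (self):
  - task 1 (Research): parent_id=NULL -> NULL
  - task 2 (Plan): parent_id=NULL -> NULL
  - task 3 (Optimize): parent_id=1 -> Research
  - task 4 (Deploy): parent_id=1 -> Research
  - task 5 (Setup): parent_id=2 -> Plan
  - task 6 (Document): parent_id=3 -> Optimize
  - task 7 (Audit): parent_id=NULL -> NULL

SQL:
SELECT a.name, b.name AS project, c.name AS parent
FROM tasks a
LEFT JOIN projects b ON a.project_id = b.id
LEFT JOIN tasks c ON a.parent_id = c.id

Result:
name     | project | parent  
---------+---------+---------
Research | Zeta    | NULL    
Plan     | NULL    | NULL    
Optimize | Zeta    | Research
Deploy   | NULL    | Research
Setup    | Nimbus  | Plan    
Document | Atlas   | Optimize
Audit    | Nimbus  | NULL    


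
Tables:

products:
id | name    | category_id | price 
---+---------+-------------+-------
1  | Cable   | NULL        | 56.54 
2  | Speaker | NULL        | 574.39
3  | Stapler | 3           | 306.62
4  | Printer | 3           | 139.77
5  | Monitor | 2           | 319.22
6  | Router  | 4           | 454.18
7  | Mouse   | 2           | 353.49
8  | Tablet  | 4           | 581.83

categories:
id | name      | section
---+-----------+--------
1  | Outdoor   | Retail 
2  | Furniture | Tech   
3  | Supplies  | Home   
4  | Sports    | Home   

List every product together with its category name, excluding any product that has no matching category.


INNER JOIN keeps only products rows whose category_id matches an id in categories. Walk through each product:
  - product 1 (Cable): category_id=NULL, no match -> dropped
  - product 2 (Speaker): category_id=NULL, no match -> dropped
  - product 3 (Stapler): category_id=3 -> matches Supplies
  - product 4 (Printer): category_id=3 -> matches Supplies
  - product 5 (Monitor): category_id=2 -> matches Furniture
  - product 6 (Router): category_id=4 -> matches Sports
  - product 7 (Mouse): category_id=2 -> matches Furniture
  - product 8 (Tablet): category_id=4 -> matches Sports
So 2 of 8 rows are dropped.

SQL:
SELECT a.name, b.name AS category
FROM products a
INNER JOIN categories b ON a.category_id = b.id

Result:
name    | category 
--------+----------
Stapler | Supplies 
Printer | Supplies 
Monitor | Furniture
Router  | Sports   
Mouse   | Furniture
Tablet  | Sports   


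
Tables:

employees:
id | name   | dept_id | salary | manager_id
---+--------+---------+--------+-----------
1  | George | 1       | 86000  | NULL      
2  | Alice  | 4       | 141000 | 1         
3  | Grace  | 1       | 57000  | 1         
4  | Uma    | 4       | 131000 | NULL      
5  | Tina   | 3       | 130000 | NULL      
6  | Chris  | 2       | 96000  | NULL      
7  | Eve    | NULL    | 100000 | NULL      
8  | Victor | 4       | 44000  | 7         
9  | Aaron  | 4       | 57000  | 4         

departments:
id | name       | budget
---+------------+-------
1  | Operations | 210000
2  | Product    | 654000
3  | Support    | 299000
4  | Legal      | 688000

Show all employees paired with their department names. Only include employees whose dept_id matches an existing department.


INNER JOIN keeps only employees rows whose dept_id matches an id in departments. Walk through each employee:
  - employee 1 (George): dept_id=1 -> matches Operations
  - employee 2 (Alice): dept_id=4 -> matches Legal
  - employee 3 (Grace): dept_id=1 -> matches Operations
  - employee 4 (Uma): dept_id=4 -> matches Legal
  - employee 5 (Tina): dept_id=3 -> matches Support
  - employee 6 (Chris): dept_id=2 -> matches Product
  - employee 7 (Eve): dept_id=NULL, no match -> dropped
  - employee 8 (Victor): dept_id=4 -> matches Legal
  - employee 9 (Aaron): dept_id=4 -> matches Legal
So 1 of 9 rows is dropped.

SQL:
SELECT a.name, b.name AS department
FROM employees a
INNER JOIN departments b ON a.dept_id = b.id

Result:
name   | department
-------+-----------
George | Operations
Alice  | Legal     
Grace  | Operations
Uma    | Legal     
Tina   | Support   
Chris  | Product   
Victor | Legal     
Aaron  | Legal     


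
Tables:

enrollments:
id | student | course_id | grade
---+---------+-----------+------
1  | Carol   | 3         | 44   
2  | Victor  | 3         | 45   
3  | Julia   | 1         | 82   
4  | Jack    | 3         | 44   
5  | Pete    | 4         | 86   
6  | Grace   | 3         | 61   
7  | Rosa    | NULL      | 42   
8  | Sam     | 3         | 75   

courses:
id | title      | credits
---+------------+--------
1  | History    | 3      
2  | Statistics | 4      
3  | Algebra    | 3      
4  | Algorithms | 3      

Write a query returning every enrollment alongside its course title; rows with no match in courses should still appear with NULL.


LEFT JOIN keeps every row from enrollments (the left table); where course_id has no match in courses, the course columns become NULL. Walk through each enrollment:
  - enrollment 1 (Carol): course_id=3 -> matches Algebra
  - enrollment 2 (Victor): course_id=3 -> matches Algebra
  - enrollment 3 (Julia): course_id=1 -> matches History
  - enrollment 4 (Jack): course_id=3 -> matches Algebra
  - enrollment 5 (Pete): course_id=4 -> matches Algorithms
  - enrollment 6 (Grace): course_id=3 -> matches Algebra
  - enrollment 7 (Rosa): course_id=NULL, no match -> kept with NULL
  - enrollment 8 (Sam): course_id=3 -> matches Algebra
All 8 rows appear; 1 has NULL course.

SQL:
SELECT a.student, b.title AS course
FROM enrollments a
LEFT JOIN courses b ON a.course_id = b.id

Result:
student | course    
--------+-----------
Carol   | Algebra   
Victor  | Algebra   
Julia   | History   
Jack    | Algebra   
Pete    | Algorithms
Grace   | Algebra   
Rosa    | NULL      
Sam     | Algebra   


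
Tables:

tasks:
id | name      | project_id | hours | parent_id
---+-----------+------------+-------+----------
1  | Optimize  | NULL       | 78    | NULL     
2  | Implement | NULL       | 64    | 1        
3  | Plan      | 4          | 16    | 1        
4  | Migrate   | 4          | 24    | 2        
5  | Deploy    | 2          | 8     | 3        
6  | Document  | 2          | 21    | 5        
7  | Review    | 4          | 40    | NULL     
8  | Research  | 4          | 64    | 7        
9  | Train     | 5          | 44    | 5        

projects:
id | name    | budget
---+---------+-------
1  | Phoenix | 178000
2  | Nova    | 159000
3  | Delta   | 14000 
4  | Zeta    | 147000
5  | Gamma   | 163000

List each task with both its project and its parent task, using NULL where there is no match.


Two LEFT JOINs from the same base table tasks: one to projects via project_id, one to tasks itself via parent_id. Both are LEFT so every task is preserved.
Match against projects:
  - task 1 (Optimize): project_id=NULL, no match -> kept with NULL
  - task 2 (Implement): project_id=NULL, no match -> kept with NULL
  - task 3 (Plan): project_id=4 -> matches Zeta
  - task 4 (Migrate): project_id=4 -> matches Zeta
  - task 5 (Deploy): project_id=2 -> matches Nova
  - task 6 (Document): project_id=2 -> matches Nova
  - task 7 (Review): project_id=4 -> matches Zeta
  - task 8 (Research): project_id=4 -> matches Zeta
  - task 9 (Train): project_id=5 -> matches Gamma
Match against tasks (self):
  - task 1 (Optimize): parent_id=NULL -> NULL
  - task 2 (Implement): parent_id=1 -> Optimize
  - task 3 (Plan): parent_id=1 -> Optimize
  - task 4 (Migrate): parent_id=2 -> Implement
  - task 5 (Deploy): parent_id=3 -> Plan
  - task 6 (Document): parent_id=5 -> Deploy
  - task 7 (Review): parent_id=NULL -> NULL
  - task 8 (Research): parent_id=7 -> Review
  - task 9 (Train): parent_id=5 -> Deploy

SQL:
SELECT a.name, b.name AS project, c.name AS parent
FROM tasks a
LEFT JOIN projects b ON a.project_id = b.id
LEFT JOIN tasks c ON a.parent_id = c.id

Result:
name      | project | parent   
----------+---------+----------
Optimize  | NULL    | NULL     
Implement | NULL    | Optimize 
Plan      | Zeta    | Optimize 
Migrate   | Zeta    | Implement
Deploy    | Nova    | Plan     
Document  | Nova    | Deploy   
Review    | Zeta    | NULL     
Research  | Zeta    | Review   
Train     | Gamma   | Deploy   


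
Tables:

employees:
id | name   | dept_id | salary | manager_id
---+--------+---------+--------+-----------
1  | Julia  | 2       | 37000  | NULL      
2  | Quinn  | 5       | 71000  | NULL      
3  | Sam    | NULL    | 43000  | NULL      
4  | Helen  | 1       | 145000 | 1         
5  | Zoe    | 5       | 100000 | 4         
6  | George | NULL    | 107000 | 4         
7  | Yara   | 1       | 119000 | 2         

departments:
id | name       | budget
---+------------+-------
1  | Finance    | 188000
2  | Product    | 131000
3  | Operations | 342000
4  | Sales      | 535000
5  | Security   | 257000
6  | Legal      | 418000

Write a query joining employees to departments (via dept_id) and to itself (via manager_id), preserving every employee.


Two LEFT JOINs from the same base table employees: one to departments via dept_id, one to employees itself via manager_id. Both are LEFT so every employee is preserved.
Match against departments:
  - employee 1 (Julia): dept_id=2 -> matches Product
  - employee 2 (Quinn): dept_id=5 -> matches Security
  - employee 3 (Sam): dept_id=NULL, no match -> kept with NULL
  - employee 4 (Helen): dept_id=1 -> matches Finance
  - employee 5 (Zoe): dept_id=5 -> matches Security
  - employee 6 (George): dept_id=NULL, no match -> kept with NULL
  - employee 7 (Yara): dept_id=1 -> matches Finance
Match against employees (self):
  - employee 1 (Julia): manager_id=NULL -> NULL
  - employee 2 (Quinn): manager_id=NULL -> NULL
  - employee 3 (Sam): manager_id=NULL -> NULL
  - employee 4 (Helen): manager_id=1 -> Julia
  - employee 5 (Zoe): manager_id=4 -> Helen
  - employee 6 (George): manager_id=4 -> Helen
  - employee 7 (Yara): manager_id=2 -> Quinn

SQL:
SELECT a.name, b.name AS department, c.name AS manager
FROM employees a
LEFT JOIN departments b ON a.dept_id = b.id
LEFT JOIN employees c ON a.manager_id = c.id

Result:
name   | department | manager
-------+------------+--------
Julia  | Product    | NULL   
Quinn  | Security   | NULL   
Sam    | NULL       | NULL   
Helen  | Finance    | Julia  
Zoe    | Security   | Helen  
George | NULL       | Helen  
Yara   | Finance    | Quinn  


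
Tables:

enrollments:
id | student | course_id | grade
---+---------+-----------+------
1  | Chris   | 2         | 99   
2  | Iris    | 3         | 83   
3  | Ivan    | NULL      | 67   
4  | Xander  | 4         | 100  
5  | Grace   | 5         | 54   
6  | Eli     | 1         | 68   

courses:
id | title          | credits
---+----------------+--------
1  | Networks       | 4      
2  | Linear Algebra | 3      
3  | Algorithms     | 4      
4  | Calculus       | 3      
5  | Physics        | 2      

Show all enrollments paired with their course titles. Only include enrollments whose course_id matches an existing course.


INNER JOIN keeps only enrollments rows whose course_id matches an id in courses. Walk through each enrollment:
  - enrollment 1 (Chris): course_id=2 -> matches Linear Algebra
  - enrollment 2 (Iris): course_id=3 -> matches Algorithms
  - enrollment 3 (Ivan): course_id=NULL, no match -> dropped
  - enrollment 4 (Xander): course_id=4 -> matches Calculus
  - enrollment 5 (Grace): course_id=5 -> matches Physics
  - enrollment 6 (Eli): course_id=1 -> matches Networks
So 1 of 6 rows is dropped.

SQL:
SELECT a.student, b.title AS course
FROM enrollments a
INNER JOIN courses b ON a.course_id = b.id

Result:
student | course        
--------+---------------
Chris   | Linear Algebra
Iris    | Algorithms    
Xander  | Calculus      
Grace   | Physics       
Eli     | Networks      


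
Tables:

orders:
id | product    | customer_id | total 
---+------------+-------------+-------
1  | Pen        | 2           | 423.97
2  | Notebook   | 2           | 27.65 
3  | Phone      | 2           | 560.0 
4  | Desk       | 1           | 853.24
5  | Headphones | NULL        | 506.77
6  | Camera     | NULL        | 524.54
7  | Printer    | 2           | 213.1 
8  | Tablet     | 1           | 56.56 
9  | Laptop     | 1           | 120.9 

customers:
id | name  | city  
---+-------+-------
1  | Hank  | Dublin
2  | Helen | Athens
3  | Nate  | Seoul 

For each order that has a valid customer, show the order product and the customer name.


INNER JOIN keeps only orders rows whose customer_id matches an id in customers. Walk through each order:
  - order 1 (Pen): customer_id=2 -> matches Helen
  - order 2 (Notebook): customer_id=2 -> matches Helen
  - order 3 (Phone): customer_id=2 -> matches Helen
  - order 4 (Desk): customer_id=1 -> matches Hank
  - order 5 (Headphones): customer_id=NULL, no match -> dropped
  - order 6 (Camera): customer_id=NULL, no match -> dropped
  - order 7 (Printer): customer_id=2 -> matches Helen
  - order 8 (Tablet): customer_id=1 -> matches Hank
  - order 9 (Laptop): customer_id=1 -> matches Hank
So 2 of 9 rows are dropped.

SQL:
SELECT a.product, b.name AS customer
FROM orders a
INNER JOIN customers b ON a.customer_id = b.id

Result:
product  | customer
---------+---------
Pen      | Helen   
Notebook | Helen   
Phone    | Helen   
Desk     | Hank    
Printer  | Helen   
Tablet   | Hank    
Laptop   | Hank    


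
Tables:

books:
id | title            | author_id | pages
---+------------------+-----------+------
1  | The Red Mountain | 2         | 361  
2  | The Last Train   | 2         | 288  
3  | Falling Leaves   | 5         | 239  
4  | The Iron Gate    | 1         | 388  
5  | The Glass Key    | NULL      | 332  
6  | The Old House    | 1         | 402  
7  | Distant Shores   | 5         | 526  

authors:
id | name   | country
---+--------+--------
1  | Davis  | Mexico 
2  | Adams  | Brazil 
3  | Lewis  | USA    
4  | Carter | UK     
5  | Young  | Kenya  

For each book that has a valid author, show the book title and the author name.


INNER JOIN keeps only books rows whose author_id matches an id in authors. Walk through each book:
  - book 1 (The Red Mountain): author_id=2 -> matches Adams
  - book 2 (The Last Train): author_id=2 -> matches Adams
  - book 3 (Falling Leaves): author_id=5 -> matches Young
  - book 4 (The Iron Gate): author_id=1 -> matches Davis
  - book 5 (The Glass Key): author_id=NULL, no match -> dropped
  - book 6 (The Old House): author_id=1 -> matches Davis
  - book 7 (Distant Shores): author_id=5 -> matches Young
So 1 of 7 rows is dropped.

SQL:
SELECT a.title, b.name AS author
FROM books a
INNER JOIN authors b ON a.author_id = b.id

Result:
title            | author
-----------------+-------
The Red Mountain | Adams 
The Last Train   | Adams 
Falling Leaves   | Young 
The Iron Gate    | Davis 
The Old House    | Davis 
Distant Shores   | Young 


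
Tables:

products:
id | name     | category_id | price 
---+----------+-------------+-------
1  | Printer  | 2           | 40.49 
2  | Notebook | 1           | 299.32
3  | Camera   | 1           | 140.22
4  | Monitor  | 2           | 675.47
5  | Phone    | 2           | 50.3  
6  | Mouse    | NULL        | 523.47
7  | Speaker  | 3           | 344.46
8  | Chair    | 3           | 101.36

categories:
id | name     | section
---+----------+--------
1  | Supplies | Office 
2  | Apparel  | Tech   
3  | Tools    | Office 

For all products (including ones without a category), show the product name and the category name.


LEFT JOIN keeps every row from products (the left table); where category_id has no match in categories, the category columns become NULL. Walk through each product:
  - product 1 (Printer): category_id=2 -> matches Apparel
  - product 2 (Notebook): category_id=1 -> matches Supplies
  - product 3 (Camera): category_id=1 -> matches Supplies
  - product 4 (Monitor): category_id=2 -> matches Apparel
  - product 5 (Phone): category_id=2 -> matches Apparel
  - product 6 (Mouse): category_id=NULL, no match -> kept with NULL
  - product 7 (Speaker): category_id=3 -> matches Tools
  - product 8 (Chair): category_id=3 -> matches Tools
All 8 rows appear; 1 has NULL category.

SQL:
SELECT a.name, b.name AS category
FROM products a
LEFT JOIN categories b ON a.category_id = b.id

Result:
name     | category
---------+---------
Printer  | Apparel 
Notebook | Supplies
Camera   | Supplies
Monitor  | Apparel 
Phone    | Apparel 
Mouse    | NULL    
Speaker  | Tools   
Chair    | Tools   


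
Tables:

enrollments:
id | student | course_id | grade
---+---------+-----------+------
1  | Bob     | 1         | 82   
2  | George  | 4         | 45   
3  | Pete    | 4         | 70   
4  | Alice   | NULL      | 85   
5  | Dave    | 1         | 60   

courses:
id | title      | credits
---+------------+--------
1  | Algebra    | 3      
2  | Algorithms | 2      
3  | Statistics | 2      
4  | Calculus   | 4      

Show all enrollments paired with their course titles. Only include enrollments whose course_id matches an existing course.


INNER JOIN keeps only enrollments rows whose course_id matches an id in courses. Walk through each enrollment:
  - enrollment 1 (Bob): course_id=1 -> matches Algebra
  - enrollment 2 (George): course_id=4 -> matches Calculus
  - enrollment 3 (Pete): course_id=4 -> matches Calculus
  - enrollment 4 (Alice): course_id=NULL, no match -> dropped
  - enrollment 5 (Dave): course_id=1 -> matches Algebra
So 1 of 5 rows is dropped.

SQL:
SELECT a.student, b.title AS course
FROM enrollments a
INNER JOIN courses b ON a.course_id = b.id

Result:
student | course  
--------+---------
Bob     | Algebra 
George  | Calculus
Pete    | Calculus
Dave    | Algebra 


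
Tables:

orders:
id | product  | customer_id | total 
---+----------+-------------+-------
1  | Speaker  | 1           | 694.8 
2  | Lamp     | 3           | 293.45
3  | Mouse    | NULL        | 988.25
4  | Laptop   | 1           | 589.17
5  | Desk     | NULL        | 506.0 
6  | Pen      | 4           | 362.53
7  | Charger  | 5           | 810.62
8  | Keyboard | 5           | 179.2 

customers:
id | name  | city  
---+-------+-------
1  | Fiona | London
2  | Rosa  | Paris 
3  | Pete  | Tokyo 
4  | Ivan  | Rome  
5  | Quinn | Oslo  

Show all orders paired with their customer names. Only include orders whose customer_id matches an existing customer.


INNER JOIN keeps only orders rows whose customer_id matches an id in customers. Walk through each order:
  - order 1 (Speaker): customer_id=1 -> matches Fiona
  - order 2 (Lamp): customer_id=3 -> matches Pete
  - order 3 (Mouse): customer_id=NULL, no match -> dropped
  - order 4 (Laptop): customer_id=1 -> matches Fiona
  - order 5 (Desk): customer_id=NULL, no match -> dropped
  - order 6 (Pen): customer_id=4 -> matches Ivan
  - order 7 (Charger): customer_id=5 -> matches Quinn
  - order 8 (Keyboard): customer_id=5 -> matches Quinn
So 2 of 8 rows are dropped.

SQL:
SELECT a.product, b.name AS customer
FROM orders a
INNER JOIN customers b ON a.customer_id = b.id

Result:
product  | customer
---------+---------
Speaker  | Fiona   
Lamp     | Pete    
Laptop   | Fiona   
Pen      | Ivan    
Charger  | Quinn   
Keyboard | Quinn   


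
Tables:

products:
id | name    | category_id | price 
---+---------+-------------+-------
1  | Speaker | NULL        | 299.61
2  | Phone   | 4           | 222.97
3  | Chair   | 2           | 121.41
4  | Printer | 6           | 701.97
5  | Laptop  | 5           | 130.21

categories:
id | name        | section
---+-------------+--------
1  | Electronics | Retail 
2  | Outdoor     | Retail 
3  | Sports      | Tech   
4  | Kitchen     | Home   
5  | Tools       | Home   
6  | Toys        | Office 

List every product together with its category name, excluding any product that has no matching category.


INNER JOIN keeps only products rows whose category_id matches an id in categories. Walk through each product:
  - product 1 (Speaker): category_id=NULL, no match -> dropped
  - product 2 (Phone): category_id=4 -> matches Kitchen
  - product 3 (Chair): category_id=2 -> matches Outdoor
  - product 4 (Printer): category_id=6 -> matches Toys
  - product 5 (Laptop): category_id=5 -> matches Tools
So 1 of 5 rows is dropped.

SQL:
SELECT a.name, b.name AS category
FROM products a
INNER JOIN categories b ON a.category_id = b.id

Result:
name    | category
--------+---------
Phone   | Kitchen 
Chair   | Outdoor 
Printer | Toys    
Laptop  | Tools   


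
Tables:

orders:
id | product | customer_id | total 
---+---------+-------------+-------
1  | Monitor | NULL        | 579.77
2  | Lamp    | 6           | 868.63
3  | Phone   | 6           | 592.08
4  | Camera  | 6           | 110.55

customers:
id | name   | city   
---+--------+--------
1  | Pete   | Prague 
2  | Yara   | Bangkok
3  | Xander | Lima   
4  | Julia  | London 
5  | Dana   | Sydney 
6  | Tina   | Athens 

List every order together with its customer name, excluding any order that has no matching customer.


INNER JOIN keeps only orders rows whose customer_id matches an id in customers. Walk through each order:
  - order 1 (Monitor): customer_id=NULL, no match -> dropped
  - order 2 (Lamp): customer_id=6 -> matches Tina
  - order 3 (Phone): customer_id=6 -> matches Tina
  - order 4 (Camera): customer_id=6 -> matches Tina
So 1 of 4 rows is dropped.

SQL:
SELECT a.product, b.name AS customer
FROM orders a
INNER JOIN customers b ON a.customer_id = b.id

Result:
product | customer
--------+---------
Lamp    | Tina    
Phone   | Tina    
Camera  | Tina    


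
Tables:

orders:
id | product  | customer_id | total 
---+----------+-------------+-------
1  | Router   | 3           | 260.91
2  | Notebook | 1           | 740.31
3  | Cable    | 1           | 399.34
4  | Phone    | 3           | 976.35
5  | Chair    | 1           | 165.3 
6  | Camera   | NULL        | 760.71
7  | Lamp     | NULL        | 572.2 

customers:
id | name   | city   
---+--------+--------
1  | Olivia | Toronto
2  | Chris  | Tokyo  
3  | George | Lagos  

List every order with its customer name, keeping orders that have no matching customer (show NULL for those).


LEFT JOIN keeps every row from orders (the left table); where customer_id has no match in customers, the customer columns become NULL. Walk through each order:
  - order 1 (Router): customer_id=3 -> matches George
  - order 2 (Notebook): customer_id=1 -> matches Olivia
  - order 3 (Cable): customer_id=1 -> matches Olivia
  - order 4 (Phone): customer_id=3 -> matches George
  - order 5 (Chair): customer_id=1 -> matches Olivia
  - order 6 (Camera): customer_id=NULL, no match -> kept with NULL
  - order 7 (Lamp): customer_id=NULL, no match -> kept with NULL
All 7 rows appear; 2 have NULL customer.

SQL:
SELECT a.product, b.name AS customer
FROM orders a
LEFT JOIN customers b ON a.customer_id = b.id

Result:
product  | customer
---------+---------
Router   | George  
Notebook | Olivia  
Cable    | Olivia  
Phone    | George  
Chair    | Olivia  
Camera   | NULL    
Lamp     | NULL    


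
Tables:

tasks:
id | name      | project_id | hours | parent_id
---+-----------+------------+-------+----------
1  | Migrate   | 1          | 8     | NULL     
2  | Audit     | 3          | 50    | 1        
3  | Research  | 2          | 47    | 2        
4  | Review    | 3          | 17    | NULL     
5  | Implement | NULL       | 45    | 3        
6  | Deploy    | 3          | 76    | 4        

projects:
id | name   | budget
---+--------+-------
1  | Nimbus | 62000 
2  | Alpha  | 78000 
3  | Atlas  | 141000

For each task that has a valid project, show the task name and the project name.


INNER JOIN keeps only tasks rows whose project_id matches an id in projects. Walk through each task:
  - task 1 (Migrate): project_id=1 -> matches Nimbus
  - task 2 (Audit): project_id=3 -> matches Atlas
  - task 3 (Research): project_id=2 -> matches Alpha
  - task 4 (Review): project_id=3 -> matches Atlas
  - task 5 (Implement): project_id=NULL, no match -> dropped
  - task 6 (Deploy): project_id=3 -> matches Atlas
So 1 of 6 rows is dropped.

SQL:
SELECT a.name, b.name AS project
FROM tasks a
INNER JOIN projects b ON a.project_id = b.id

Result:
name     | project
---------+--------
Migrate  | Nimbus 
Audit    | Atlas  
Research | Alpha  
Review   | Atlas  
Deploy   | Atlas  


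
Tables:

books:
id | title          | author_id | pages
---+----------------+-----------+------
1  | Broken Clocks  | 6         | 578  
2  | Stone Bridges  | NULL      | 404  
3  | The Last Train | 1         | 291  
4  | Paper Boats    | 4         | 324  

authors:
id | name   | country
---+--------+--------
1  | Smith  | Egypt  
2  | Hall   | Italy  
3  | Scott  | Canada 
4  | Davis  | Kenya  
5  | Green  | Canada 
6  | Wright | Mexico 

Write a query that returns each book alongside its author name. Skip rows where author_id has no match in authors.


INNER JOIN keeps only books rows whose author_id matches an id in authors. Walk through each book:
  - book 1 (Broken Clocks): author_id=6 -> matches Wright
  - book 2 (Stone Bridges): author_id=NULL, no match -> dropped
  - book 3 (The Last Train): author_id=1 -> matches Smith
  - book 4 (Paper Boats): author_id=4 -> matches Davis
So 1 of 4 rows is dropped.

SQL:
SELECT a.title, b.name AS author
FROM books a
INNER JOIN authors b ON a.author_id = b.id

Result:
title          | author
---------------+-------
Broken Clocks  | Wright
The Last Train | Smith 
Paper Boats    | Davis 


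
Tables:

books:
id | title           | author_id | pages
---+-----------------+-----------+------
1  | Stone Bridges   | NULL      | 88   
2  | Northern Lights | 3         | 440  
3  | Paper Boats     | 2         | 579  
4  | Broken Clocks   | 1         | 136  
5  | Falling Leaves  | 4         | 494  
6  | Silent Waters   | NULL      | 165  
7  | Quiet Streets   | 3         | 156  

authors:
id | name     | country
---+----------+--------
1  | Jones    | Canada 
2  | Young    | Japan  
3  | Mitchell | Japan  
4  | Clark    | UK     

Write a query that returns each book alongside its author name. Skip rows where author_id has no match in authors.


INNER JOIN keeps only books rows whose author_id matches an id in authors. Walk through each book:
  - book 1 (Stone Bridges): author_id=NULL, no match -> dropped
  - book 2 (Northern Lights): author_id=3 -> matches Mitchell
  - book 3 (Paper Boats): author_id=2 -> matches Young
  - book 4 (Broken Clocks): author_id=1 -> matches Jones
  - book 5 (Falling Leaves): author_id=4 -> matches Clark
  - book 6 (Silent Waters): author_id=NULL, no match -> dropped
  - book 7 (Quiet Streets): author_id=3 -> matches Mitchell
So 2 of 7 rows are dropped.

SQL:
SELECT a.title, b.name AS author
FROM books a
INNER JOIN authors b ON a.author_id = b.id

Result:
title           | author  
----------------+---------
Northern Lights | Mitchell
Paper Boats     | Young   
Broken Clocks   | Jones   
Falling Leaves  | Clark   
Quiet Streets   | Mitchell


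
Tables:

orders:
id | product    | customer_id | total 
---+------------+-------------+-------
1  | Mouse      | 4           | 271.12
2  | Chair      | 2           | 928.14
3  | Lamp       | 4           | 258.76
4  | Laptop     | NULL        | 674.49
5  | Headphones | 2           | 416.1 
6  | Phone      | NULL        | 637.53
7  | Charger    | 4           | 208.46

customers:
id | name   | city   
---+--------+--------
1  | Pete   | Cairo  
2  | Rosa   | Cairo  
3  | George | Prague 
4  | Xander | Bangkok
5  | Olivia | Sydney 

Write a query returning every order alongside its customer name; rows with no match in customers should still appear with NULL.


LEFT JOIN keeps every row from orders (the left table); where customer_id has no match in customers, the customer columns become NULL. Walk through each order:
  - order 1 (Mouse): customer_id=4 -> matches Xander
  - order 2 (Chair): customer_id=2 -> matches Rosa
  - order 3 (Lamp): customer_id=4 -> matches Xander
  - order 4 (Laptop): customer_id=NULL, no match -> kept with NULL
  - order 5 (Headphones): customer_id=2 -> matches Rosa
  - order 6 (Phone): customer_id=NULL, no match -> kept with NULL
  - order 7 (Charger): customer_id=4 -> matches Xander
All 7 rows appear; 2 have NULL customer.

SQL:
SELECT a.product, b.name AS customer
FROM orders a
LEFT JOIN customers b ON a.customer_id = b.id

Result:
product    | customer
-----------+---------
Mouse      | Xander  
Chair      | Rosa    
Lamp       | Xander  
Laptop     | NULL    
Headphones | Rosa    
Phone      | NULL    
Charger    | Xander  
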